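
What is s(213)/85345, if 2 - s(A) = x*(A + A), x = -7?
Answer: 2984/85345 ≈ 0.034964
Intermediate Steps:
s(A) = 2 + 14*A (s(A) = 2 - (-7)*(A + A) = 2 - (-7)*2*A = 2 - (-14)*A = 2 + 14*A)
s(213)/85345 = (2 + 14*213)/85345 = (2 + 2982)*(1/85345) = 2984*(1/85345) = 2984/85345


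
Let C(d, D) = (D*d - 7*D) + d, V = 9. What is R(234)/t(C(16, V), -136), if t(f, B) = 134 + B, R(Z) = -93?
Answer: 93/2 ≈ 46.500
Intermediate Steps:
C(d, D) = d - 7*D + D*d (C(d, D) = (-7*D + D*d) + d = d - 7*D + D*d)
R(234)/t(C(16, V), -136) = -93/(134 - 136) = -93/(-2) = -93*(-1/2) = 93/2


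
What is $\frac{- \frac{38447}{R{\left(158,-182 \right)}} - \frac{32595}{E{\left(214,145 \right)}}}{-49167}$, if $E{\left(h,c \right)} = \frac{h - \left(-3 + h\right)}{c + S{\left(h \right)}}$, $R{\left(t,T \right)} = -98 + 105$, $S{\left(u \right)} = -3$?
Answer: $\frac{10838257}{344169} \approx 31.491$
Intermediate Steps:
$R{\left(t,T \right)} = 7$
$E{\left(h,c \right)} = \frac{3}{-3 + c}$ ($E{\left(h,c \right)} = \frac{h - \left(-3 + h\right)}{c - 3} = \frac{3}{-3 + c}$)
$\frac{- \frac{38447}{R{\left(158,-182 \right)}} - \frac{32595}{E{\left(214,145 \right)}}}{-49167} = \frac{- \frac{38447}{7} - \frac{32595}{3 \frac{1}{-3 + 145}}}{-49167} = \left(\left(-38447\right) \frac{1}{7} - \frac{32595}{3 \cdot \frac{1}{142}}\right) \left(- \frac{1}{49167}\right) = \left(- \frac{38447}{7} - \frac{32595}{3 \cdot \frac{1}{142}}\right) \left(- \frac{1}{49167}\right) = \left(- \frac{38447}{7} - \frac{32595}{\frac{3}{142}}\right) \left(- \frac{1}{49167}\right) = \left(- \frac{38447}{7} - 1542830\right) \left(- \frac{1}{49167}\right) = \left(- \frac{10838257}{7}\right) \left(- \frac{1}{49167}\right) = \frac{10838257}{344169}$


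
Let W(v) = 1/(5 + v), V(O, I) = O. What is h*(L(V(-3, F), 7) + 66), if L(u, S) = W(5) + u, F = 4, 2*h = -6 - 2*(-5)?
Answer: 631/5 ≈ 126.20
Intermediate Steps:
h = 2 (h = (-6 - 2*(-5))/2 = (-6 + 10)/2 = (½)*4 = 2)
L(u, S) = ⅒ + u (L(u, S) = 1/(5 + 5) + u = 1/10 + u = ⅒ + u)
h*(L(V(-3, F), 7) + 66) = 2*((⅒ - 3) + 66) = 2*(-29/10 + 66) = 2*(631/10) = 631/5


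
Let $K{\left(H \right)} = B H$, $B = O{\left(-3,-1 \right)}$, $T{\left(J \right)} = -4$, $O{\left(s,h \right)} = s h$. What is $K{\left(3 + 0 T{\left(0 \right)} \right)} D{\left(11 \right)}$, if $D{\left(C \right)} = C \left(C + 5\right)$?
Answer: $1584$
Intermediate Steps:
$O{\left(s,h \right)} = h s$
$D{\left(C \right)} = C \left(5 + C\right)$
$B = 3$ ($B = \left(-1\right) \left(-3\right) = 3$)
$K{\left(H \right)} = 3 H$
$K{\left(3 + 0 T{\left(0 \right)} \right)} D{\left(11 \right)} = 3 \left(3 + 0 \left(-4\right)\right) 11 \left(5 + 11\right) = 3 \left(3 + 0\right) 11 \cdot 16 = 3 \cdot 3 \cdot 176 = 9 \cdot 176 = 1584$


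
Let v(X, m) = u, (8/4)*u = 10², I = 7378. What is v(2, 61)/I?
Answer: 25/3689 ≈ 0.0067769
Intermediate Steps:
u = 50 (u = (½)*10² = (½)*100 = 50)
v(X, m) = 50
v(2, 61)/I = 50/7378 = 50*(1/7378) = 25/3689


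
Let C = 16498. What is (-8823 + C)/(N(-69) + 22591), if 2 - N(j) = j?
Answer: 7675/22662 ≈ 0.33867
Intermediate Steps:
N(j) = 2 - j
(-8823 + C)/(N(-69) + 22591) = (-8823 + 16498)/((2 - 1*(-69)) + 22591) = 7675/((2 + 69) + 22591) = 7675/(71 + 22591) = 7675/22662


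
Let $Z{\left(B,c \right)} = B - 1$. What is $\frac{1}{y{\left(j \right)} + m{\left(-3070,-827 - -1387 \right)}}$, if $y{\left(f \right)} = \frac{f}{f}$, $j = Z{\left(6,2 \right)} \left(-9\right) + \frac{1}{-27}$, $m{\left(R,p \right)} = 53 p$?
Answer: $\frac{1}{29681} \approx 3.3692 \cdot 10^{-5}$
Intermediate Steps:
$Z{\left(B,c \right)} = -1 + B$ ($Z{\left(B,c \right)} = B - 1 = -1 + B$)
$j = - \frac{1216}{27}$ ($j = \left(-1 + 6\right) \left(-9\right) + \frac{1}{-27} = 5 \left(-9\right) - \frac{1}{27} = -45 - \frac{1}{27} = - \frac{1216}{27} \approx -45.037$)
$y{\left(f \right)} = 1$
$\frac{1}{y{\left(j \right)} + m{\left(-3070,-827 - -1387 \right)}} = \frac{1}{1 + 53 \left(-827 - -1387\right)} = \frac{1}{1 + 53 \left(-827 + 1387\right)} = \frac{1}{1 + 53 \cdot 560} = \frac{1}{1 + 29680} = \frac{1}{29681}$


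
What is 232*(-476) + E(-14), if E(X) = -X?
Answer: -110418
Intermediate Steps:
232*(-476) + E(-14) = 232*(-476) - 1*(-14) = -110432 + 14 = -110418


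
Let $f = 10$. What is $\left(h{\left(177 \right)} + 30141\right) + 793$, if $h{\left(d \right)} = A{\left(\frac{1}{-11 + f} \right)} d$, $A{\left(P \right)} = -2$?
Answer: $30580$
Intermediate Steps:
$h{\left(d \right)} = - 2 d$
$\left(h{\left(177 \right)} + 30141\right) + 793 = \left(\left(-2\right) 177 + 30141\right) + 793 = \left(-354 + 30141\right) + 793 = 29787 + 793 = 30580$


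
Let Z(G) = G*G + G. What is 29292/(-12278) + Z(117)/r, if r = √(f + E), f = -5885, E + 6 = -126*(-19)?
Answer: -14646/6139 - 1062*I*√3497/269 ≈ -2.3857 - 233.46*I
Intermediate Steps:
E = 2388 (E = -6 - 126*(-19) = -6 + 2394 = 2388)
Z(G) = G + G² (Z(G) = G² + G = G + G²)
r = I*√3497 (r = √(-5885 + 2388) = √(-3497) = I*√3497 ≈ 59.135*I)
29292/(-12278) + Z(117)/r = 29292/(-12278) + (117*(1 + 117))/((I*√3497)) = 29292*(-1/12278) + (117*118)*(-I*√3497/3497) = -14646/6139 + 13806*(-I*√3497/3497) = -14646/6139 - 1062*I*√3497/269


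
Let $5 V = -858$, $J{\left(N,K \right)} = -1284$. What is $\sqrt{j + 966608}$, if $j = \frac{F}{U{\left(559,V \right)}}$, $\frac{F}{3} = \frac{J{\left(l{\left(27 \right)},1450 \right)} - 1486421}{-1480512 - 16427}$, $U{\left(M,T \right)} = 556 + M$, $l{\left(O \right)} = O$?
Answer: $\frac{\sqrt{107713048888633836866603}}{333817397} \approx 983.16$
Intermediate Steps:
$V = - \frac{858}{5}$ ($V = \frac{1}{5} \left(-858\right) = - \frac{858}{5} \approx -171.6$)
$F = \frac{4463115}{1496939}$ ($F = 3 \frac{-1284 - 1486421}{-1480512 - 16427} = 3 \left(- \frac{1487705}{-1496939}\right) = 3 \left(\left(-1487705\right) \left(- \frac{1}{1496939}\right)\right) = 3 \cdot \frac{1487705}{1496939} = \frac{4463115}{1496939} \approx 2.9815$)
$j = \frac{892623}{333817397}$ ($j = \frac{4463115}{1496939 \left(556 + 559\right)} = \frac{4463115}{1496939 \cdot 1115} = \frac{4463115}{1496939} \cdot \frac{1}{1115} = \frac{892623}{333817397} \approx 0.002674$)
$\sqrt{j + 966608} = \sqrt{\frac{892623}{333817397} + 966608} = \sqrt{\frac{322670567371999}{333817397}} = \frac{\sqrt{107713048888633836866603}}{333817397}$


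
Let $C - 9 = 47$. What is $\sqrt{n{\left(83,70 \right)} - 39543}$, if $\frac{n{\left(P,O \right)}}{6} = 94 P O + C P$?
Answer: $11 \sqrt{26985} \approx 1807.0$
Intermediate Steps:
$C = 56$ ($C = 9 + 47 = 56$)
$n{\left(P,O \right)} = 336 P + 564 O P$ ($n{\left(P,O \right)} = 6 \left(94 P O + 56 P\right) = 6 \left(94 O P + 56 P\right) = 6 \left(56 P + 94 O P\right) = 336 P + 564 O P$)
$\sqrt{n{\left(83,70 \right)} - 39543} = \sqrt{12 \cdot 83 \left(28 + 47 \cdot 70\right) - 39543} = \sqrt{12 \cdot 83 \left(28 + 3290\right) - 39543} = \sqrt{12 \cdot 83 \cdot 3318 - 39543} = \sqrt{3304728 - 39543} = \sqrt{3265185} = 11 \sqrt{26985}$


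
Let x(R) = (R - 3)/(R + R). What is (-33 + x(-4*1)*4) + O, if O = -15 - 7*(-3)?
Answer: -47/2 ≈ -23.500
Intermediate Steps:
O = 6 (O = -15 + 21 = 6)
x(R) = (-3 + R)/(2*R) (x(R) = (-3 + R)/((2*R)) = (-3 + R)*(1/(2*R)) = (-3 + R)/(2*R))
(-33 + x(-4*1)*4) + O = (-33 + ((-3 - 4*1)/(2*((-4*1))))*4) + 6 = (-33 + ((1/2)*(-3 - 4)/(-4))*4) + 6 = (-33 + ((1/2)*(-1/4)*(-7))*4) + 6 = (-33 + (7/8)*4) + 6 = (-33 + 7/2) + 6 = -59/2 + 6 = -47/2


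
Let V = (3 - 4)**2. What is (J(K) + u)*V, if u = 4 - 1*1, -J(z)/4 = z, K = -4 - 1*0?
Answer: 19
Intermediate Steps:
V = 1 (V = (-1)**2 = 1)
K = -4 (K = -4 + 0 = -4)
J(z) = -4*z
u = 3 (u = 4 - 1 = 3)
(J(K) + u)*V = (-4*(-4) + 3)*1 = (16 + 3)*1 = 19*1 = 19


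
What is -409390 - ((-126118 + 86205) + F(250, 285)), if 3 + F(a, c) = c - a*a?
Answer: -307259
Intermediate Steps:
F(a, c) = -3 + c - a² (F(a, c) = -3 + (c - a*a) = -3 + (c - a²) = -3 + c - a²)
-409390 - ((-126118 + 86205) + F(250, 285)) = -409390 - ((-126118 + 86205) + (-3 + 285 - 1*250²)) = -409390 - (-39913 + (-3 + 285 - 1*62500)) = -409390 - (-39913 + (-3 + 285 - 62500)) = -409390 - (-39913 - 62218) = -409390 - 1*(-102131) = -409390 + 102131 = -307259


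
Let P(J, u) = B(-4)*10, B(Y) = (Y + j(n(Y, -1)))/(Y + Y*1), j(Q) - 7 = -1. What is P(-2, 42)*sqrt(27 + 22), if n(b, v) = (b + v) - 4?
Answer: -35/2 ≈ -17.500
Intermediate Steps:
n(b, v) = -4 + b + v
j(Q) = 6 (j(Q) = 7 - 1 = 6)
B(Y) = (6 + Y)/(2*Y) (B(Y) = (Y + 6)/(Y + Y*1) = (6 + Y)/(Y + Y) = (6 + Y)/((2*Y)) = (6 + Y)*(1/(2*Y)) = (6 + Y)/(2*Y))
P(J, u) = -5/2 (P(J, u) = ((1/2)*(6 - 4)/(-4))*10 = ((1/2)*(-1/4)*2)*10 = -1/4*10 = -5/2)
P(-2, 42)*sqrt(27 + 22) = -5*sqrt(27 + 22)/2 = -5*sqrt(49)/2 = -5/2*7 = -35/2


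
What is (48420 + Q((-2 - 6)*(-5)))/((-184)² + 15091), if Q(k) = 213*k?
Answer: 56940/48947 ≈ 1.1633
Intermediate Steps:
(48420 + Q((-2 - 6)*(-5)))/((-184)² + 15091) = (48420 + 213*((-2 - 6)*(-5)))/((-184)² + 15091) = (48420 + 213*(-8*(-5)))/(33856 + 15091) = (48420 + 213*40)/48947 = (48420 + 8520)*(1/48947) = 56940*(1/48947) = 56940/48947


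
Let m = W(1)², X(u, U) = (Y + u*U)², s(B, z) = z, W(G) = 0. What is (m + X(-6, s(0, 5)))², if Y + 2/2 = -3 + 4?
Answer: 810000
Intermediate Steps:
Y = 0 (Y = -1 + (-3 + 4) = -1 + 1 = 0)
X(u, U) = U²*u² (X(u, U) = (0 + u*U)² = (0 + U*u)² = (U*u)² = U²*u²)
m = 0 (m = 0² = 0)
(m + X(-6, s(0, 5)))² = (0 + 5²*(-6)²)² = (0 + 25*36)² = (0 + 900)² = 900² = 810000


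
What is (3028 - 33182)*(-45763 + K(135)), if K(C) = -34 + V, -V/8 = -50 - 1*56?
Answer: 1355392146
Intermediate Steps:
V = 848 (V = -8*(-50 - 1*56) = -8*(-50 - 56) = -8*(-106) = 848)
K(C) = 814 (K(C) = -34 + 848 = 814)
(3028 - 33182)*(-45763 + K(135)) = (3028 - 33182)*(-45763 + 814) = -30154*(-44949) = 1355392146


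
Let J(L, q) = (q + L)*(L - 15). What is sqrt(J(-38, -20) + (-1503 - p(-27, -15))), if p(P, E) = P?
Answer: sqrt(1598) ≈ 39.975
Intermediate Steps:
J(L, q) = (-15 + L)*(L + q) (J(L, q) = (L + q)*(-15 + L) = (-15 + L)*(L + q))
sqrt(J(-38, -20) + (-1503 - p(-27, -15))) = sqrt(((-38)**2 - 15*(-38) - 15*(-20) - 38*(-20)) + (-1503 - 1*(-27))) = sqrt((1444 + 570 + 300 + 760) + (-1503 + 27)) = sqrt(3074 - 1476) = sqrt(1598)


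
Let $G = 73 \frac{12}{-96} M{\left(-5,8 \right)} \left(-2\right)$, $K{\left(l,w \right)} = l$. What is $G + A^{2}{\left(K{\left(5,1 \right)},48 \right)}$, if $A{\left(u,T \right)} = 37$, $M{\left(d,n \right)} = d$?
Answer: $\frac{5111}{4} \approx 1277.8$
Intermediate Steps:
$G = - \frac{365}{4}$ ($G = 73 \frac{12}{-96} \left(\left(-5\right) \left(-2\right)\right) = 73 \cdot 12 \left(- \frac{1}{96}\right) 10 = 73 \left(- \frac{1}{8}\right) 10 = \left(- \frac{73}{8}\right) 10 = - \frac{365}{4} \approx -91.25$)
$G + A^{2}{\left(K{\left(5,1 \right)},48 \right)} = - \frac{365}{4} + 37^{2} = - \frac{365}{4} + 1369 = \frac{5111}{4}$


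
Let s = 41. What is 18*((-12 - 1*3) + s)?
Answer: 468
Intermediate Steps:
18*((-12 - 1*3) + s) = 18*((-12 - 1*3) + 41) = 18*((-12 - 3) + 41) = 18*(-15 + 41) = 18*26 = 468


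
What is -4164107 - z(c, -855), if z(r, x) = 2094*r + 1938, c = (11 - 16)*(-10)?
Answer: -4270745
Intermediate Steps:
c = 50 (c = -5*(-10) = 50)
z(r, x) = 1938 + 2094*r
-4164107 - z(c, -855) = -4164107 - (1938 + 2094*50) = -4164107 - (1938 + 104700) = -4164107 - 1*106638 = -4164107 - 106638 = -4270745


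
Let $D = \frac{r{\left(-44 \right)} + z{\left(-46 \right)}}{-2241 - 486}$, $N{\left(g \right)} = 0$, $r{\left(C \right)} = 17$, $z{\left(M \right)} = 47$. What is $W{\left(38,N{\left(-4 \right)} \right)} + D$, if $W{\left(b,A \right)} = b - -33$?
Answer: $\frac{193553}{2727} \approx 70.977$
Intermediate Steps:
$D = - \frac{64}{2727}$ ($D = \frac{17 + 47}{-2241 - 486} = \frac{64}{-2727} = 64 \left(- \frac{1}{2727}\right) = - \frac{64}{2727} \approx -0.023469$)
$W{\left(b,A \right)} = 33 + b$ ($W{\left(b,A \right)} = b + 33 = 33 + b$)
$W{\left(38,N{\left(-4 \right)} \right)} + D = \left(33 + 38\right) - \frac{64}{2727} = 71 - \frac{64}{2727} = \frac{193553}{2727}$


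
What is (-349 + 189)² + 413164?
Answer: 438764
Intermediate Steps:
(-349 + 189)² + 413164 = (-160)² + 413164 = 25600 + 413164 = 438764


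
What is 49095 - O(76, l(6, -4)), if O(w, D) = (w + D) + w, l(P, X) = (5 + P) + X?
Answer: 48936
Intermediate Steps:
l(P, X) = 5 + P + X
O(w, D) = D + 2*w (O(w, D) = (D + w) + w = D + 2*w)
49095 - O(76, l(6, -4)) = 49095 - ((5 + 6 - 4) + 2*76) = 49095 - (7 + 152) = 49095 - 1*159 = 49095 - 159 = 48936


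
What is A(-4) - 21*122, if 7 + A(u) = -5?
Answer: -2574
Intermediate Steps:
A(u) = -12 (A(u) = -7 - 5 = -12)
A(-4) - 21*122 = -12 - 21*122 = -12 - 2562 = -2574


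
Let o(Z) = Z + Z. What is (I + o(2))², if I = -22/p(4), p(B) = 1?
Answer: 324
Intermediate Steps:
o(Z) = 2*Z
I = -22 (I = -22/1 = -22*1 = -22)
(I + o(2))² = (-22 + 2*2)² = (-22 + 4)² = (-18)² = 324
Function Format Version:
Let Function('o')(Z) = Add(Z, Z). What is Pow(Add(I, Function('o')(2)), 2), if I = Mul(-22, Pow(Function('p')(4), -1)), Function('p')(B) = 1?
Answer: 324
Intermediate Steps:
Function('o')(Z) = Mul(2, Z)
I = -22 (I = Mul(-22, Pow(1, -1)) = Mul(-22, 1) = -22)
Pow(Add(I, Function('o')(2)), 2) = Pow(Add(-22, Mul(2, 2)), 2) = Pow(Add(-22, 4), 2) = Pow(-18, 2) = 324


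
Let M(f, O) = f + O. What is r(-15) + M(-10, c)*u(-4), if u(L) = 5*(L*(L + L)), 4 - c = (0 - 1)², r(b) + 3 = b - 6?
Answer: -1144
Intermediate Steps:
r(b) = -9 + b (r(b) = -3 + (b - 6) = -3 + (-6 + b) = -9 + b)
c = 3 (c = 4 - (0 - 1)² = 4 - 1*(-1)² = 4 - 1*1 = 4 - 1 = 3)
u(L) = 10*L² (u(L) = 5*(L*(2*L)) = 5*(2*L²) = 10*L²)
M(f, O) = O + f
r(-15) + M(-10, c)*u(-4) = (-9 - 15) + (3 - 10)*(10*(-4)²) = -24 - 70*16 = -24 - 7*160 = -24 - 1120 = -1144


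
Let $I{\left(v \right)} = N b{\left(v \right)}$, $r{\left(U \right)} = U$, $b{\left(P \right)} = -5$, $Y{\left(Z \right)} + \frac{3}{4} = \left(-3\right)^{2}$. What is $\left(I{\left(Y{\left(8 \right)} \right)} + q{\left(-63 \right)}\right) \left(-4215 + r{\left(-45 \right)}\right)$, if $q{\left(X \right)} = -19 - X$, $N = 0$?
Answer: $-187440$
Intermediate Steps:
$Y{\left(Z \right)} = \frac{33}{4}$ ($Y{\left(Z \right)} = - \frac{3}{4} + \left(-3\right)^{2} = - \frac{3}{4} + 9 = \frac{33}{4}$)
$I{\left(v \right)} = 0$ ($I{\left(v \right)} = 0 \left(-5\right) = 0$)
$\left(I{\left(Y{\left(8 \right)} \right)} + q{\left(-63 \right)}\right) \left(-4215 + r{\left(-45 \right)}\right) = \left(0 - -44\right) \left(-4215 - 45\right) = \left(0 + \left(-19 + 63\right)\right) \left(-4260\right) = \left(0 + 44\right) \left(-4260\right) = 44 \left(-4260\right) = -187440$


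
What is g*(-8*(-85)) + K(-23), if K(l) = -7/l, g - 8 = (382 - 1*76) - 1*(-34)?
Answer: 5442727/23 ≈ 2.3664e+5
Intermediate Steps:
g = 348 (g = 8 + ((382 - 1*76) - 1*(-34)) = 8 + ((382 - 76) + 34) = 8 + (306 + 34) = 8 + 340 = 348)
g*(-8*(-85)) + K(-23) = 348*(-8*(-85)) - 7/(-23) = 348*680 - 7*(-1/23) = 236640 + 7/23 = 5442727/23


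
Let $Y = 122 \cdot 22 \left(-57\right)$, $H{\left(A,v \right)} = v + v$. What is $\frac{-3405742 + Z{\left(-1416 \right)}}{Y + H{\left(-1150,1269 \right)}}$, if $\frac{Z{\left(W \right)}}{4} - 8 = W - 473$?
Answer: $\frac{1706633}{75225} \approx 22.687$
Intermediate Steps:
$H{\left(A,v \right)} = 2 v$
$Z{\left(W \right)} = -1860 + 4 W$ ($Z{\left(W \right)} = 32 + 4 \left(W - 473\right) = 32 + 4 \left(-473 + W\right) = 32 + \left(-1892 + 4 W\right) = -1860 + 4 W$)
$Y = -152988$ ($Y = 2684 \left(-57\right) = -152988$)
$\frac{-3405742 + Z{\left(-1416 \right)}}{Y + H{\left(-1150,1269 \right)}} = \frac{-3405742 + \left(-1860 + 4 \left(-1416\right)\right)}{-152988 + 2 \cdot 1269} = \frac{-3405742 - 7524}{-152988 + 2538} = \frac{-3405742 - 7524}{-150450} = \left(-3413266\right) \left(- \frac{1}{150450}\right) = \frac{1706633}{75225}$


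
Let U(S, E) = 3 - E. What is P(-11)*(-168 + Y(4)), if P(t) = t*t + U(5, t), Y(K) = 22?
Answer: -19710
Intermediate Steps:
P(t) = 3 + t**2 - t (P(t) = t*t + (3 - t) = t**2 + (3 - t) = 3 + t**2 - t)
P(-11)*(-168 + Y(4)) = (3 + (-11)**2 - 1*(-11))*(-168 + 22) = (3 + 121 + 11)*(-146) = 135*(-146) = -19710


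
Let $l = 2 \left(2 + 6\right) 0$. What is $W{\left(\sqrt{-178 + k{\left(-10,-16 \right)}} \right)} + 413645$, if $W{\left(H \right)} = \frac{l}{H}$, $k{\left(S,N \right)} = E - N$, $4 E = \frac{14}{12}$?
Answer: $413645$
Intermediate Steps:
$E = \frac{7}{24}$ ($E = \frac{14 \cdot \frac{1}{12}}{4} = \frac{1}{4} \cdot \frac{7}{6} = \frac{7}{24} \approx 0.29167$)
$k{\left(S,N \right)} = \frac{7}{24} - N$
$l = 0$ ($l = 2 \cdot 8 \cdot 0 = 16 \cdot 0 = 0$)
$W{\left(H \right)} = 0$ ($W{\left(H \right)} = \frac{0}{H} = 0$)
$W{\left(\sqrt{-178 + k{\left(-10,-16 \right)}} \right)} + 413645 = 0 + 413645 = 413645$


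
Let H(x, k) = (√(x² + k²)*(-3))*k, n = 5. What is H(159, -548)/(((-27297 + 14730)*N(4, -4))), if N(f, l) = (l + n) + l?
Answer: 548*√325585/12567 ≈ 24.882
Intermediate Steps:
N(f, l) = 5 + 2*l (N(f, l) = (l + 5) + l = (5 + l) + l = 5 + 2*l)
H(x, k) = -3*k*√(k² + x²) (H(x, k) = (√(k² + x²)*(-3))*k = (-3*√(k² + x²))*k = -3*k*√(k² + x²))
H(159, -548)/(((-27297 + 14730)*N(4, -4))) = (-3*(-548)*√((-548)² + 159²))/(((-27297 + 14730)*(5 + 2*(-4)))) = (-3*(-548)*√(300304 + 25281))/((-12567*(5 - 8))) = (-3*(-548)*√325585)/((-12567*(-3))) = (1644*√325585)/37701 = (1644*√325585)*(1/37701) = 548*√325585/12567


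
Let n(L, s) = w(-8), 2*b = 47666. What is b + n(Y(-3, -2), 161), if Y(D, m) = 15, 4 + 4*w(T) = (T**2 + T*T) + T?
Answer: 23862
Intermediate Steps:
b = 23833 (b = (1/2)*47666 = 23833)
w(T) = -1 + T**2/2 + T/4 (w(T) = -1 + ((T**2 + T*T) + T)/4 = -1 + ((T**2 + T**2) + T)/4 = -1 + (2*T**2 + T)/4 = -1 + (T + 2*T**2)/4 = -1 + (T**2/2 + T/4) = -1 + T**2/2 + T/4)
n(L, s) = 29 (n(L, s) = -1 + (1/2)*(-8)**2 + (1/4)*(-8) = -1 + (1/2)*64 - 2 = -1 + 32 - 2 = 29)
b + n(Y(-3, -2), 161) = 23833 + 29 = 23862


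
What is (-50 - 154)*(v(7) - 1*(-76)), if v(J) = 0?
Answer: -15504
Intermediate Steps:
(-50 - 154)*(v(7) - 1*(-76)) = (-50 - 154)*(0 - 1*(-76)) = -204*(0 + 76) = -204*76 = -15504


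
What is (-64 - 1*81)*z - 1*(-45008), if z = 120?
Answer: 27608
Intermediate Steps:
(-64 - 1*81)*z - 1*(-45008) = (-64 - 1*81)*120 - 1*(-45008) = (-64 - 81)*120 + 45008 = -145*120 + 45008 = -17400 + 45008 = 27608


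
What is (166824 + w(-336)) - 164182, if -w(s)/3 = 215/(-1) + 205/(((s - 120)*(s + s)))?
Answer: 335747123/102144 ≈ 3287.0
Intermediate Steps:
w(s) = 645 - 615/(2*s*(-120 + s)) (w(s) = -3*(215/(-1) + 205/(((s - 120)*(s + s)))) = -3*(215*(-1) + 205/(((-120 + s)*(2*s)))) = -3*(-215 + 205/((2*s*(-120 + s)))) = -3*(-215 + 205*(1/(2*s*(-120 + s)))) = -3*(-215 + 205/(2*s*(-120 + s))) = 645 - 615/(2*s*(-120 + s)))
(166824 + w(-336)) - 164182 = (166824 + (15/2)*(-41 - 10320*(-336) + 86*(-336)²)/(-336*(-120 - 336))) - 164182 = (166824 + (15/2)*(-1/336)*(-41 + 3467520 + 86*112896)/(-456)) - 164182 = (166824 + (15/2)*(-1/336)*(-1/456)*(-41 + 3467520 + 9709056)) - 164182 = (166824 + (15/2)*(-1/336)*(-1/456)*13176535) - 164182 = (166824 + 65882675/102144) - 164182 = 17105953331/102144 - 164182 = 335747123/102144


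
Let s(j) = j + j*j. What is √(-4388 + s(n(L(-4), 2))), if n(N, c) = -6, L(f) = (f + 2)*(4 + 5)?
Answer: I*√4358 ≈ 66.015*I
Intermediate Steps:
L(f) = 18 + 9*f (L(f) = (2 + f)*9 = 18 + 9*f)
s(j) = j + j²
√(-4388 + s(n(L(-4), 2))) = √(-4388 - 6*(1 - 6)) = √(-4388 - 6*(-5)) = √(-4388 + 30) = √(-4358) = I*√4358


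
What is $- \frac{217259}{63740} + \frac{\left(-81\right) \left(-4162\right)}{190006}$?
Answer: $- \frac{9896178637}{6055491220} \approx -1.6342$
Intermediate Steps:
$- \frac{217259}{63740} + \frac{\left(-81\right) \left(-4162\right)}{190006} = \left(-217259\right) \frac{1}{63740} + 337122 \cdot \frac{1}{190006} = - \frac{217259}{63740} + \frac{168561}{95003} = - \frac{9896178637}{6055491220}$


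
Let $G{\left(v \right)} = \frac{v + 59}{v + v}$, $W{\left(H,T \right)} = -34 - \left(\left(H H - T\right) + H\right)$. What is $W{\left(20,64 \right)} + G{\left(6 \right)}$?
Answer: $- \frac{4615}{12} \approx -384.58$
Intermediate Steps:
$W{\left(H,T \right)} = -34 + T - H - H^{2}$ ($W{\left(H,T \right)} = -34 - \left(\left(H^{2} - T\right) + H\right) = -34 - \left(H + H^{2} - T\right) = -34 + T - H - H^{2}$)
$G{\left(v \right)} = \frac{59 + v}{2 v}$
$W{\left(20,64 \right)} + G{\left(6 \right)} = \left(-34 + 64 - 20 - 20^{2}\right) + \frac{59 + 6}{2 \cdot 6} = \left(-34 + 64 - 20 - 400\right) + \frac{1}{2} \cdot \frac{1}{6} \cdot 65 = \left(-34 + 64 - 20 - 400\right) + \frac{65}{12} = -390 + \frac{65}{12} = - \frac{4615}{12}$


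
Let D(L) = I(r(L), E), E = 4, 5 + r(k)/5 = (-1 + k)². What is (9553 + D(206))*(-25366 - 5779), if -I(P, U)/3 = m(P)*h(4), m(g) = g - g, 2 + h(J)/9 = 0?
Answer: -297528185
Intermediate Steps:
h(J) = -18 (h(J) = -18 + 9*0 = -18 + 0 = -18)
r(k) = -25 + 5*(-1 + k)²
m(g) = 0
I(P, U) = 0 (I(P, U) = -0*(-18) = -3*0 = 0)
D(L) = 0
(9553 + D(206))*(-25366 - 5779) = (9553 + 0)*(-25366 - 5779) = 9553*(-31145) = -297528185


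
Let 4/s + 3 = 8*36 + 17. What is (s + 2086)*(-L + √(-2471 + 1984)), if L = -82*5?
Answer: 129145080/151 + 314988*I*√487/151 ≈ 8.5527e+5 + 46034.0*I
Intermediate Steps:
L = -410
s = 2/151 (s = 4/(-3 + (8*36 + 17)) = 4/(-3 + (288 + 17)) = 4/(-3 + 305) = 4/302 = 4*(1/302) = 2/151 ≈ 0.013245)
(s + 2086)*(-L + √(-2471 + 1984)) = (2/151 + 2086)*(-1*(-410) + √(-2471 + 1984)) = 314988*(410 + √(-487))/151 = 314988*(410 + I*√487)/151 = 129145080/151 + 314988*I*√487/151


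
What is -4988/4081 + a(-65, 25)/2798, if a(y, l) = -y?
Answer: -13691159/11418638 ≈ -1.1990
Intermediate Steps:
-4988/4081 + a(-65, 25)/2798 = -4988/4081 - 1*(-65)/2798 = -4988*1/4081 + 65*(1/2798) = -4988/4081 + 65/2798 = -13691159/11418638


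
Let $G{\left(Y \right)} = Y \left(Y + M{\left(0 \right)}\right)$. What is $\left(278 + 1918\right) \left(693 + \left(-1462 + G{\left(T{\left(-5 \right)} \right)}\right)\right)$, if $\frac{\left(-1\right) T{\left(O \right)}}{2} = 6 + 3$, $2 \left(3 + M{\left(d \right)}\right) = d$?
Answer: $-858636$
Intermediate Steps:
$M{\left(d \right)} = -3 + \frac{d}{2}$
$T{\left(O \right)} = -18$ ($T{\left(O \right)} = - 2 \left(6 + 3\right) = \left(-2\right) 9 = -18$)
$G{\left(Y \right)} = Y \left(-3 + Y\right)$ ($G{\left(Y \right)} = Y \left(Y + \left(-3 + \frac{1}{2} \cdot 0\right)\right) = Y \left(Y + \left(-3 + 0\right)\right) = Y \left(Y - 3\right) = Y \left(-3 + Y\right)$)
$\left(278 + 1918\right) \left(693 + \left(-1462 + G{\left(T{\left(-5 \right)} \right)}\right)\right) = \left(278 + 1918\right) \left(693 - \left(1462 + 18 \left(-3 - 18\right)\right)\right) = 2196 \left(693 - 1084\right) = 2196 \left(-391\right) = -858636$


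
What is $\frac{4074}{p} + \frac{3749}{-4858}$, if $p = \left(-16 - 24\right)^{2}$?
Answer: $\frac{3448273}{1943200} \approx 1.7745$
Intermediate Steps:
$p = 1600$ ($p = \left(-40\right)^{2} = 1600$)
$\frac{4074}{p} + \frac{3749}{-4858} = \frac{4074}{1600} + \frac{3749}{-4858} = 4074 \cdot \frac{1}{1600} + 3749 \left(- \frac{1}{4858}\right) = \frac{2037}{800} - \frac{3749}{4858} = \frac{3448273}{1943200}$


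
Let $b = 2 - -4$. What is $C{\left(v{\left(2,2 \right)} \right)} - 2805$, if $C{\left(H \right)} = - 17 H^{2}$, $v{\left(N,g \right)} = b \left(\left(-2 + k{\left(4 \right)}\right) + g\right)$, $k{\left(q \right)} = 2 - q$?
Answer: $-5253$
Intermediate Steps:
$b = 6$ ($b = 2 + 4 = 6$)
$v{\left(N,g \right)} = -24 + 6 g$ ($v{\left(N,g \right)} = 6 \left(\left(-2 + \left(2 - 4\right)\right) + g\right) = 6 \left(\left(-2 - 2\right) + g\right) = 6 \left(-4 + g\right) = -24 + 6 g$)
$C{\left(v{\left(2,2 \right)} \right)} - 2805 = - 17 \left(-24 + 6 \cdot 2\right)^{2} - 2805 = - 17 \left(-24 + 12\right)^{2} - 2805 = - 17 \left(-12\right)^{2} - 2805 = \left(-17\right) 144 - 2805 = -2448 - 2805 = -5253$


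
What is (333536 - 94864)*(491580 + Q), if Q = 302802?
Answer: 189596740704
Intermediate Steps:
(333536 - 94864)*(491580 + Q) = (333536 - 94864)*(491580 + 302802) = 238672*794382 = 189596740704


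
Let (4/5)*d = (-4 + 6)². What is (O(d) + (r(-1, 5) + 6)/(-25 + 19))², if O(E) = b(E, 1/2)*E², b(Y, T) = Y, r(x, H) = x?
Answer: 555025/36 ≈ 15417.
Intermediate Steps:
d = 5 (d = 5*(-4 + 6)²/4 = (5/4)*2² = (5/4)*4 = 5)
O(E) = E³ (O(E) = E*E² = E³)
(O(d) + (r(-1, 5) + 6)/(-25 + 19))² = (5³ + (-1 + 6)/(-25 + 19))² = (125 + 5/(-6))² = (125 + 5*(-⅙))² = (125 - ⅚)² = (745/6)² = 555025/36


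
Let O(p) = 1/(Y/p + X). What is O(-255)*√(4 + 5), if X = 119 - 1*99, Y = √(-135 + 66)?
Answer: 1300500/8670023 + 255*I*√69/8670023 ≈ 0.15 + 0.00024431*I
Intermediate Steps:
Y = I*√69 (Y = √(-69) = I*√69 ≈ 8.3066*I)
X = 20 (X = 119 - 99 = 20)
O(p) = 1/(20 + I*√69/p) (O(p) = 1/((I*√69)/p + 20) = 1/(I*√69/p + 20) = 1/(20 + I*√69/p))
O(-255)*√(4 + 5) = (-255/(20*(-255) + I*√69))*√(4 + 5) = (-255/(-5100 + I*√69))*√9 = -255/(-5100 + I*√69)*3 = -765/(-5100 + I*√69)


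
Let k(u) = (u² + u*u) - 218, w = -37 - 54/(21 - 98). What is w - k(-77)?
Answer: -899075/77 ≈ -11676.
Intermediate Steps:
w = -2795/77 (w = -37 - 54/(-77) = -37 - 54*(-1/77) = -37 + 54/77 = -2795/77 ≈ -36.299)
k(u) = -218 + 2*u² (k(u) = (u² + u²) - 218 = 2*u² - 218 = -218 + 2*u²)
w - k(-77) = -2795/77 - (-218 + 2*(-77)²) = -2795/77 - (-218 + 2*5929) = -2795/77 - (-218 + 11858) = -2795/77 - 1*11640 = -2795/77 - 11640 = -899075/77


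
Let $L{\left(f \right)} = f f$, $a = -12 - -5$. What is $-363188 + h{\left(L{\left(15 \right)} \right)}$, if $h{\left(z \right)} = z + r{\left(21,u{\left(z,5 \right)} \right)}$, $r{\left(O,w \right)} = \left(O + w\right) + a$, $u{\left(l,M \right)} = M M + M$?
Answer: $-362919$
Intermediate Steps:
$a = -7$ ($a = -12 + 5 = -7$)
$L{\left(f \right)} = f^{2}$
$u{\left(l,M \right)} = M + M^{2}$ ($u{\left(l,M \right)} = M^{2} + M = M + M^{2}$)
$r{\left(O,w \right)} = -7 + O + w$ ($r{\left(O,w \right)} = \left(O + w\right) - 7 = -7 + O + w$)
$h{\left(z \right)} = 44 + z$ ($h{\left(z \right)} = z + \left(-7 + 21 + 5 \left(1 + 5\right)\right) = z + \left(-7 + 21 + 5 \cdot 6\right) = z + \left(-7 + 21 + 30\right) = z + 44 = 44 + z$)
$-363188 + h{\left(L{\left(15 \right)} \right)} = -363188 + \left(44 + 15^{2}\right) = -363188 + \left(44 + 225\right) = -363188 + 269 = -362919$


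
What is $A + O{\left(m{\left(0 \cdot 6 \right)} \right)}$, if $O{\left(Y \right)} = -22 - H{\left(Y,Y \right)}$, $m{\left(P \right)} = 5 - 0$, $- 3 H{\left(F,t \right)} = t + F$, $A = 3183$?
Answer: $\frac{9493}{3} \approx 3164.3$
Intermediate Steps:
$H{\left(F,t \right)} = - \frac{F}{3} - \frac{t}{3}$ ($H{\left(F,t \right)} = - \frac{t + F}{3} = - \frac{F + t}{3} = - \frac{F}{3} - \frac{t}{3}$)
$m{\left(P \right)} = 5$ ($m{\left(P \right)} = 5 + 0 = 5$)
$O{\left(Y \right)} = -22 + \frac{2 Y}{3}$ ($O{\left(Y \right)} = -22 - \left(- \frac{Y}{3} - \frac{Y}{3}\right) = -22 - - \frac{2 Y}{3} = -22 + \frac{2 Y}{3}$)
$A + O{\left(m{\left(0 \cdot 6 \right)} \right)} = 3183 + \left(-22 + \frac{2}{3} \cdot 5\right) = 3183 + \left(-22 + \frac{10}{3}\right) = 3183 - \frac{56}{3} = \frac{9493}{3}$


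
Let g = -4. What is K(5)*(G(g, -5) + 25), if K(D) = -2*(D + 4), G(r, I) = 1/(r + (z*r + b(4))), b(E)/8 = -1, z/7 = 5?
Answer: -34191/76 ≈ -449.88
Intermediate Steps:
z = 35 (z = 7*5 = 35)
b(E) = -8 (b(E) = 8*(-1) = -8)
G(r, I) = 1/(-8 + 36*r) (G(r, I) = 1/(r + (35*r - 8)) = 1/(r + (-8 + 35*r)) = 1/(-8 + 36*r))
K(D) = -8 - 2*D (K(D) = -2*(4 + D) = -(8 + 2*D) = -8 - 2*D)
K(5)*(G(g, -5) + 25) = (-8 - 2*5)*(1/(4*(-2 + 9*(-4))) + 25) = (-8 - 10)*(1/(4*(-2 - 36)) + 25) = -18*((¼)/(-38) + 25) = -18*((¼)*(-1/38) + 25) = -18*(-1/152 + 25) = -18*3799/152 = -34191/76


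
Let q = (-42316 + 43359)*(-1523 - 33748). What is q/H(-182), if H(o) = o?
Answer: 5255379/26 ≈ 2.0213e+5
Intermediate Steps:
q = -36787653 (q = 1043*(-35271) = -36787653)
q/H(-182) = -36787653/(-182) = -36787653*(-1/182) = 5255379/26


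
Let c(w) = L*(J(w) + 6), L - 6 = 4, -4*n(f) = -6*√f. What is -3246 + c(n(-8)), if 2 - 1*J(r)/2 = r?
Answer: -3146 - 60*I*√2 ≈ -3146.0 - 84.853*I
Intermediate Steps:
n(f) = 3*√f/2 (n(f) = -(-3)*√f/2 = 3*√f/2)
L = 10 (L = 6 + 4 = 10)
J(r) = 4 - 2*r
c(w) = 100 - 20*w (c(w) = 10*((4 - 2*w) + 6) = 10*(10 - 2*w) = 100 - 20*w)
-3246 + c(n(-8)) = -3246 + (100 - 30*√(-8)) = -3246 + (100 - 30*2*I*√2) = -3246 + (100 - 60*I*√2) = -3146 - 60*I*√2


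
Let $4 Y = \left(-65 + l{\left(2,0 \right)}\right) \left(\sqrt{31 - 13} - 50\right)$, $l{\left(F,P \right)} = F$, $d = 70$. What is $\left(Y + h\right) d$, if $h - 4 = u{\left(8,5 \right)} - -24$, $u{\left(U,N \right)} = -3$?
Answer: $56875 - \frac{6615 \sqrt{2}}{2} \approx 52198.0$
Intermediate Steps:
$h = 25$ ($h = 4 - -21 = 4 + \left(-3 + 24\right) = 4 + 21 = 25$)
$Y = \frac{1575}{2} - \frac{189 \sqrt{2}}{4}$ ($Y = \frac{\left(-65 + 2\right) \left(\sqrt{31 - 13} - 50\right)}{4} = \frac{\left(-63\right) \left(\sqrt{18} - 50\right)}{4} = \frac{\left(-63\right) \left(3 \sqrt{2} - 50\right)}{4} = \frac{\left(-63\right) \left(-50 + 3 \sqrt{2}\right)}{4} = \frac{3150 - 189 \sqrt{2}}{4} = \frac{1575}{2} - \frac{189 \sqrt{2}}{4} \approx 720.68$)
$\left(Y + h\right) d = \left(\left(\frac{1575}{2} - \frac{189 \sqrt{2}}{4}\right) + 25\right) 70 = \left(\frac{1625}{2} - \frac{189 \sqrt{2}}{4}\right) 70 = 56875 - \frac{6615 \sqrt{2}}{2}$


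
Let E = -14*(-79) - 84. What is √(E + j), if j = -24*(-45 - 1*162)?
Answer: √5990 ≈ 77.395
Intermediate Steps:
j = 4968 (j = -24*(-45 - 162) = -24*(-207) = 4968)
E = 1022 (E = 1106 - 84 = 1022)
√(E + j) = √(1022 + 4968) = √5990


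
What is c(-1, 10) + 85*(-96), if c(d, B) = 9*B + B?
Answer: -8060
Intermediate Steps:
c(d, B) = 10*B
c(-1, 10) + 85*(-96) = 10*10 + 85*(-96) = 100 - 8160 = -8060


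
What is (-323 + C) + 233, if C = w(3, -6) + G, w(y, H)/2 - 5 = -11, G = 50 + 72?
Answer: 20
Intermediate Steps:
G = 122
w(y, H) = -12 (w(y, H) = 10 + 2*(-11) = 10 - 22 = -12)
C = 110 (C = -12 + 122 = 110)
(-323 + C) + 233 = (-323 + 110) + 233 = -213 + 233 = 20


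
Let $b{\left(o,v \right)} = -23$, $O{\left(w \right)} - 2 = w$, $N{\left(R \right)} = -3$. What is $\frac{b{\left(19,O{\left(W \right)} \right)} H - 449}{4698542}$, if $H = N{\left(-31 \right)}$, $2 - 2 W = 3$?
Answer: $- \frac{190}{2349271} \approx -8.0876 \cdot 10^{-5}$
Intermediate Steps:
$W = - \frac{1}{2}$ ($W = 1 - \frac{3}{2} = - \frac{1}{2} \approx -0.5$)
$O{\left(w \right)} = 2 + w$
$H = -3$
$\frac{b{\left(19,O{\left(W \right)} \right)} H - 449}{4698542} = \frac{\left(-23\right) \left(-3\right) - 449}{4698542} = \left(69 - 449\right) \frac{1}{4698542} = \left(-380\right) \frac{1}{4698542} = - \frac{190}{2349271}$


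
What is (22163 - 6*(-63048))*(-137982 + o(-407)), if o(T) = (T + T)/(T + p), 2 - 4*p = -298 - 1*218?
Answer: -828807828386/15 ≈ -5.5254e+10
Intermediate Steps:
p = 259/2 (p = 1/2 - (-298 - 1*218)/4 = 1/2 - (-298 - 218)/4 = 1/2 - 1/4*(-516) = 1/2 + 129 = 259/2 ≈ 129.50)
o(T) = 2*T/(259/2 + T) (o(T) = (T + T)/(T + 259/2) = (2*T)/(259/2 + T) = 2*T/(259/2 + T))
(22163 - 6*(-63048))*(-137982 + o(-407)) = (22163 - 6*(-63048))*(-137982 + 4*(-407)/(259 + 2*(-407))) = (22163 + 378288)*(-137982 + 4*(-407)/(259 - 814)) = 400451*(-137982 + 4*(-407)/(-555)) = 400451*(-137982 + 4*(-407)*(-1/555)) = 400451*(-137982 + 44/15) = 400451*(-2069686/15) = -828807828386/15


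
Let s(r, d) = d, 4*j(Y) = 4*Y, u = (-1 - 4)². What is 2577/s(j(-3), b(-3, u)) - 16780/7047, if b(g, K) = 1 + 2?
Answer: 6036593/7047 ≈ 856.62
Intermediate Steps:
u = 25 (u = (-5)² = 25)
b(g, K) = 3
j(Y) = Y (j(Y) = (4*Y)/4 = Y)
2577/s(j(-3), b(-3, u)) - 16780/7047 = 2577/3 - 16780/7047 = 2577*(⅓) - 16780*1/7047 = 859 - 16780/7047 = 6036593/7047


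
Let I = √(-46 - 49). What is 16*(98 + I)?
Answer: 1568 + 16*I*√95 ≈ 1568.0 + 155.95*I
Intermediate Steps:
I = I*√95 (I = √(-95) = I*√95 ≈ 9.7468*I)
16*(98 + I) = 16*(98 + I*√95) = 1568 + 16*I*√95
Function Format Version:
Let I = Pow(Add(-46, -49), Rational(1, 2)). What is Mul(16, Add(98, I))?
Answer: Add(1568, Mul(16, I, Pow(95, Rational(1, 2)))) ≈ Add(1568.0, Mul(155.95, I))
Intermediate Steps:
I = Mul(I, Pow(95, Rational(1, 2))) (I = Pow(-95, Rational(1, 2)) = Mul(I, Pow(95, Rational(1, 2))) ≈ Mul(9.7468, I))
Mul(16, Add(98, I)) = Mul(16, Add(98, Mul(I, Pow(95, Rational(1, 2))))) = Add(1568, Mul(16, I, Pow(95, Rational(1, 2))))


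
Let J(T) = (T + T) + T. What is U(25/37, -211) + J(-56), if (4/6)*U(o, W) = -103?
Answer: -645/2 ≈ -322.50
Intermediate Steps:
U(o, W) = -309/2 (U(o, W) = (3/2)*(-103) = -309/2)
J(T) = 3*T (J(T) = 2*T + T = 3*T)
U(25/37, -211) + J(-56) = -309/2 + 3*(-56) = -309/2 - 168 = -645/2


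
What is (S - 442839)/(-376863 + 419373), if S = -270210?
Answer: -237683/14170 ≈ -16.774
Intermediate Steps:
(S - 442839)/(-376863 + 419373) = (-270210 - 442839)/(-376863 + 419373) = -713049/42510 = -713049*1/42510 = -237683/14170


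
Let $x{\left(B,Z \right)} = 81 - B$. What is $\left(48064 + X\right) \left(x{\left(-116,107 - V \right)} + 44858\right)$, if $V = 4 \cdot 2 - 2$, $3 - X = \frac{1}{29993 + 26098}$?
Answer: $\frac{121473961255280}{56091} \approx 2.1657 \cdot 10^{9}$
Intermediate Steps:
$X = \frac{168272}{56091}$ ($X = 3 - \frac{1}{29993 + 26098} = 3 - \frac{1}{56091} = \frac{168272}{56091} \approx 3.0$)
$V = 6$ ($V = 8 - 2 = 6$)
$\left(48064 + X\right) \left(x{\left(-116,107 - V \right)} + 44858\right) = \left(48064 + \frac{168272}{56091}\right) \left(\left(81 - -116\right) + 44858\right) = \frac{2696126096 \left(\left(81 + 116\right) + 44858\right)}{56091} = \frac{2696126096 \left(197 + 44858\right)}{56091} = \frac{2696126096}{56091} \cdot 45055 = \frac{121473961255280}{56091}$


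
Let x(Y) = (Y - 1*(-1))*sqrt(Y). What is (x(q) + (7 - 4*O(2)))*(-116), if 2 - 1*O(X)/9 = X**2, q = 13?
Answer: -9164 - 1624*sqrt(13) ≈ -15019.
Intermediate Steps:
O(X) = 18 - 9*X**2
x(Y) = sqrt(Y)*(1 + Y) (x(Y) = (Y + 1)*sqrt(Y) = (1 + Y)*sqrt(Y) = sqrt(Y)*(1 + Y))
(x(q) + (7 - 4*O(2)))*(-116) = (sqrt(13)*(1 + 13) + (7 - 4*(18 - 9*2**2)))*(-116) = (sqrt(13)*14 + (7 - 4*(18 - 9*4)))*(-116) = (14*sqrt(13) + (7 - 4*(18 - 36)))*(-116) = (14*sqrt(13) + (7 - 4*(-18)))*(-116) = (14*sqrt(13) + (7 + 72))*(-116) = (14*sqrt(13) + 79)*(-116) = (79 + 14*sqrt(13))*(-116) = -9164 - 1624*sqrt(13)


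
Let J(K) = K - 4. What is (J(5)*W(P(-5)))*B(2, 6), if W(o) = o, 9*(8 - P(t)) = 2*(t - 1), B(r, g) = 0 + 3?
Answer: 28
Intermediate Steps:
B(r, g) = 3
P(t) = 74/9 - 2*t/9 (P(t) = 8 - 2*(t - 1)/9 = 8 - 2*(-1 + t)/9 = 8 - (-2 + 2*t)/9 = 8 + (2/9 - 2*t/9) = 74/9 - 2*t/9)
J(K) = -4 + K
(J(5)*W(P(-5)))*B(2, 6) = ((-4 + 5)*(74/9 - 2/9*(-5)))*3 = (1*(74/9 + 10/9))*3 = (1*(28/3))*3 = (28/3)*3 = 28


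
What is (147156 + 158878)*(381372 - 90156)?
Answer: 89121997344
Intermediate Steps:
(147156 + 158878)*(381372 - 90156) = 306034*291216 = 89121997344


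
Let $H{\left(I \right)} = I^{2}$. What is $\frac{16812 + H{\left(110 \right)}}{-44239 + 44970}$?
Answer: $\frac{28912}{731} \approx 39.551$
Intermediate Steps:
$\frac{16812 + H{\left(110 \right)}}{-44239 + 44970} = \frac{16812 + 110^{2}}{-44239 + 44970} = \frac{16812 + 12100}{731} = 28912 \cdot \frac{1}{731} = \frac{28912}{731}$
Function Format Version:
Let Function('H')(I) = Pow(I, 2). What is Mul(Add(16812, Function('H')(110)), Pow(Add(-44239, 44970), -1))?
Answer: Rational(28912, 731) ≈ 39.551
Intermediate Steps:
Mul(Add(16812, Function('H')(110)), Pow(Add(-44239, 44970), -1)) = Mul(Add(16812, Pow(110, 2)), Pow(Add(-44239, 44970), -1)) = Mul(Add(16812, 12100), Pow(731, -1)) = Mul(28912, Rational(1, 731)) = Rational(28912, 731)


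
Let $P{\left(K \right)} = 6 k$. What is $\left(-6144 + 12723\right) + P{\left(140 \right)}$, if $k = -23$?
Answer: $6441$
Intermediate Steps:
$P{\left(K \right)} = -138$ ($P{\left(K \right)} = 6 \left(-23\right) = -138$)
$\left(-6144 + 12723\right) + P{\left(140 \right)} = \left(-6144 + 12723\right) - 138 = 6579 - 138 = 6441$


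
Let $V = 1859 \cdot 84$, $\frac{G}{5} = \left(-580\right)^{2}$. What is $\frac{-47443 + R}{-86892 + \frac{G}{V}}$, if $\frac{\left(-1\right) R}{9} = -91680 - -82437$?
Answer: $- \frac{43606563}{105992384} \approx -0.41141$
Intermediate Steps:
$R = 83187$ ($R = - 9 \left(-91680 - -82437\right) = - 9 \left(-91680 + 82437\right) = \left(-9\right) \left(-9243\right) = 83187$)
$G = 1682000$ ($G = 5 \left(-580\right)^{2} = 5 \cdot 336400 = 1682000$)
$V = 156156$
$\frac{-47443 + R}{-86892 + \frac{G}{V}} = \frac{-47443 + 83187}{-86892 + \frac{1682000}{156156}} = \frac{35744}{-86892 + 1682000 \cdot \frac{1}{156156}} = \frac{35744}{-86892 + \frac{420500}{39039}} = \frac{35744}{- \frac{3391756288}{39039}} = 35744 \left(- \frac{39039}{3391756288}\right) = - \frac{43606563}{105992384}$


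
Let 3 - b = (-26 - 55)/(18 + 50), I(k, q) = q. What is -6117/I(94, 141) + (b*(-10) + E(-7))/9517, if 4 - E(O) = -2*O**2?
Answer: -659679521/15208166 ≈ -43.377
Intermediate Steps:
E(O) = 4 + 2*O**2 (E(O) = 4 - (-2)*O**2 = 4 + 2*O**2)
b = 285/68 (b = 3 - (-26 - 55)/(18 + 50) = 3 - (-81)/68 = 3 - 1*(-81/68) = 3 + 81/68 = 285/68 ≈ 4.1912)
-6117/I(94, 141) + (b*(-10) + E(-7))/9517 = -6117/141 + ((285/68)*(-10) + (4 + 2*(-7)**2))/9517 = -6117*1/141 + (-1425/34 + (4 + 2*49))*(1/9517) = -2039/47 + (-1425/34 + (4 + 98))*(1/9517) = -2039/47 + (-1425/34 + 102)*(1/9517) = -2039/47 + (2043/34)*(1/9517) = -2039/47 + 2043/323578 = -659679521/15208166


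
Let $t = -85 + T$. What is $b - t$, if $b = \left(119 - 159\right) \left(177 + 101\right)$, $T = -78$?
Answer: $-10957$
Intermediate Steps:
$t = -163$ ($t = -85 - 78 = -163$)
$b = -11120$ ($b = \left(-40\right) 278 = -11120$)
$b - t = -11120 - -163 = -11120 + 163 = -10957$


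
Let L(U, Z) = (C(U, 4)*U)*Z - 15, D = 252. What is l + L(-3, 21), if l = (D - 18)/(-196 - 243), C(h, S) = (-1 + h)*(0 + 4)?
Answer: 435693/439 ≈ 992.47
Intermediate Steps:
C(h, S) = -4 + 4*h (C(h, S) = (-1 + h)*4 = -4 + 4*h)
L(U, Z) = -15 + U*Z*(-4 + 4*U) (L(U, Z) = ((-4 + 4*U)*U)*Z - 15 = (U*(-4 + 4*U))*Z - 15 = U*Z*(-4 + 4*U) - 15 = -15 + U*Z*(-4 + 4*U))
l = -234/439 (l = (252 - 18)/(-196 - 243) = 234/(-439) = 234*(-1/439) = -234/439 ≈ -0.53303)
l + L(-3, 21) = -234/439 + (-15 + 4*(-3)*21*(-1 - 3)) = -234/439 + (-15 + 4*(-3)*21*(-4)) = -234/439 + (-15 + 1008) = -234/439 + 993 = 435693/439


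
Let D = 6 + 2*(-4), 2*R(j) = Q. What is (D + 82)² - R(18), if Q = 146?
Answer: 6327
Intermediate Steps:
R(j) = 73 (R(j) = (½)*146 = 73)
D = -2 (D = 6 - 8 = -2)
(D + 82)² - R(18) = (-2 + 82)² - 1*73 = 80² - 73 = 6400 - 73 = 6327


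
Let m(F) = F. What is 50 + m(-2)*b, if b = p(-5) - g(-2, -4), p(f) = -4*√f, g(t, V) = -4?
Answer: 42 + 8*I*√5 ≈ 42.0 + 17.889*I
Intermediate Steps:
b = 4 - 4*I*√5 (b = -4*I*√5 - 1*(-4) = -4*I*√5 + 4 = 4 - 4*I*√5 ≈ 4.0 - 8.9443*I)
50 + m(-2)*b = 50 - 2*(4 - 4*I*√5) = 50 + (-8 + 8*I*√5) = 42 + 8*I*√5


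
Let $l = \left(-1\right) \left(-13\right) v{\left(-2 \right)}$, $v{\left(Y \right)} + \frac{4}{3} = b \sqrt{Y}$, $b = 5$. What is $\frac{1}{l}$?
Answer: $- \frac{6}{3029} - \frac{45 i \sqrt{2}}{6058} \approx -0.0019809 - 0.010505 i$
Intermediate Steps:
$v{\left(Y \right)} = - \frac{4}{3} + 5 \sqrt{Y}$
$l = - \frac{52}{3} + 65 i \sqrt{2}$ ($l = \left(-1\right) \left(-13\right) \left(- \frac{4}{3} + 5 \sqrt{-2}\right) = 13 \left(- \frac{4}{3} + 5 i \sqrt{2}\right) = - \frac{52}{3} + 65 i \sqrt{2} \approx -17.333 + 91.924 i$)
$\frac{1}{l} = \frac{1}{- \frac{52}{3} + 65 i \sqrt{2}}$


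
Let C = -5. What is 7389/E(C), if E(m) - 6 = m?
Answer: 7389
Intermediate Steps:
E(m) = 6 + m
7389/E(C) = 7389/(6 - 5) = 7389/1 = 7389*1 = 7389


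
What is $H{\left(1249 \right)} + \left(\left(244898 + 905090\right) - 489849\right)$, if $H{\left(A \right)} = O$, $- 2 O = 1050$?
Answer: $659614$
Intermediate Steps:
$O = -525$ ($O = \left(- \frac{1}{2}\right) 1050 = -525$)
$H{\left(A \right)} = -525$
$H{\left(1249 \right)} + \left(\left(244898 + 905090\right) - 489849\right) = -525 + \left(\left(244898 + 905090\right) - 489849\right) = -525 + \left(1149988 - 489849\right) = -525 + 660139 = 659614$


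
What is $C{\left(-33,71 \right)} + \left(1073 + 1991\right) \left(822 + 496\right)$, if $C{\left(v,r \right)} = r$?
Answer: $4038423$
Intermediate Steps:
$C{\left(-33,71 \right)} + \left(1073 + 1991\right) \left(822 + 496\right) = 71 + \left(1073 + 1991\right) \left(822 + 496\right) = 71 + 3064 \cdot 1318 = 71 + 4038352 = 4038423$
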